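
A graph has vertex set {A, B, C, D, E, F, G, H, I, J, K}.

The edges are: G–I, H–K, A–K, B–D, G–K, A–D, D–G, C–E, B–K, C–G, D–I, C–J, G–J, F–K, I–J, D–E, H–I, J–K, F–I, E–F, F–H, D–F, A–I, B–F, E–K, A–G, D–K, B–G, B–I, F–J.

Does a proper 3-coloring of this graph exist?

B, D, G, I are pairwise adjacent (a clique of size 4), so at least 4 colors are needed.
So 3 colors are not enough.

No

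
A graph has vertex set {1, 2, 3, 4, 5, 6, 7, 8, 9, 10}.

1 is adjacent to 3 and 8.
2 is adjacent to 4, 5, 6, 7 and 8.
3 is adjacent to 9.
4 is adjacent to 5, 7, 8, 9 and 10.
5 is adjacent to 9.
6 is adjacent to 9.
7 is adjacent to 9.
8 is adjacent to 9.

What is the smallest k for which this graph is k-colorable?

3

4, 8, 9 are mutually adjacent, so at least 3 colors are needed.
3 colors suffice: 1=a, 2=a, 3=b, 4=b, 5=c, 6=b, 7=c, 8=c, 9=a, 10=a. Each edge has distinct colors on its endpoints.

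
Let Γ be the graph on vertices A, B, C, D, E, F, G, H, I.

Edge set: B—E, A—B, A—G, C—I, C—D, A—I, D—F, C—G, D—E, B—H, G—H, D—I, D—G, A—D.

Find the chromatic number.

3

A, D, G form a triangle, so at least 3 colors are needed.
3 colors suffice: A=3, B=1, C=3, D=1, E=2, F=2, G=2, H=3, I=2. Every edge joins two different colors.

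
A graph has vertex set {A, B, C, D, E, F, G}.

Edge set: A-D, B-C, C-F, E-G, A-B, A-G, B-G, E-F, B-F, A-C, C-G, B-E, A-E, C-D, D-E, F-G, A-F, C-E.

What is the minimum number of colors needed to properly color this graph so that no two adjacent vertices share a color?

A, B, C, E, F, G are pairwise adjacent (a clique of size 6), so at least 6 colors are needed.
6 colors suffice: color 1 → {C}; color 2 → {A}; color 3 → {E}; color 4 → {B, D}; color 5 → {G}; color 6 → {F}. Every edge joins two different colors.

6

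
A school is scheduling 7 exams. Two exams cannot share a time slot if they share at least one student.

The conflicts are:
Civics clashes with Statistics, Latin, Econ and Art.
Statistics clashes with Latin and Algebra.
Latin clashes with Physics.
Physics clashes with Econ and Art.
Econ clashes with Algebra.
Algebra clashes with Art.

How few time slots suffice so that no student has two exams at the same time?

Civics, Statistics, Latin all conflict with each other, so at least 3 time slots are needed.
3 time slots suffice: time slot 1 → {Civics, Physics, Algebra}; time slot 2 → {Statistics, Econ, Art}; time slot 3 → {Latin}. Each listed conflict is separated.

3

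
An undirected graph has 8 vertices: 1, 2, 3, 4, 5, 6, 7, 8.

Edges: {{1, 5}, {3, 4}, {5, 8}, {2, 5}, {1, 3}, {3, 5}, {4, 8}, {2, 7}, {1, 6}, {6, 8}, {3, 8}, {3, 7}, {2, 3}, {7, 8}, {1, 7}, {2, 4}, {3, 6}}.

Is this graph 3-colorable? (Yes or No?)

Yes

The chromatic number is 3. 1, 3, 5 form a triangle, so at least 3 colors are needed.
One proper 3-coloring: 1=blue, 2=blue, 3=red, 4=green, 5=green, 6=green, 7=green, 8=blue.
That is already a proper 3-coloring.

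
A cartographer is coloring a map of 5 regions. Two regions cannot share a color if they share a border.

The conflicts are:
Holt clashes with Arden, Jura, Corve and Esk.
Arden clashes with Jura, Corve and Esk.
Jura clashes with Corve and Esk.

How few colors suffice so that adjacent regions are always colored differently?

4

Holt, Arden, Jura, Esk are mutually in conflict, so at least 4 colors are needed.
4 colors suffice: color 1 → {Jura}; color 2 → {Arden}; color 3 → {Holt}; color 4 → {Corve, Esk}. Every pair that conflicts lands in different colors.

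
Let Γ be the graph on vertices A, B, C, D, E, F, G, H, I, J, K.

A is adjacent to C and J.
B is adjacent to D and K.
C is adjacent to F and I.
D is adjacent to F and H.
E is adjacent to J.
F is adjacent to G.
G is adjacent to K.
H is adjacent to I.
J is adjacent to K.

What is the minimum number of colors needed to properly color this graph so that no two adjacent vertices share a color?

3

The cycle F-D-B-K-G-F has odd length 5, so it cannot be 2-colored; at least 3 colors are needed.
A valid assignment using 3 colors: A=red, B=green, C=blue, D=blue, E=red, F=red, G=blue, H=green, I=red, J=blue, K=red. Every edge joins two different colors.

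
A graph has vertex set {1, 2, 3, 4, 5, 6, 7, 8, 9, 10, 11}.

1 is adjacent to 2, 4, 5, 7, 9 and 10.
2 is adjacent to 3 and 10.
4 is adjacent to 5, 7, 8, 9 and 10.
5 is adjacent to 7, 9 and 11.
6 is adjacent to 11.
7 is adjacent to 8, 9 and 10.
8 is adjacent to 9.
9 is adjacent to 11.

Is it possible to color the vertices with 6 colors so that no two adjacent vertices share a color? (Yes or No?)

Yes

The chromatic number is 5. 1, 4, 5, 7, 9 are pairwise adjacent (a clique of size 5), so at least 5 colors are needed.
A valid assignment using 5 colors: 1=red, 2=blue, 3=red, 4=blue, 5=purple, 6=blue, 7=green, 8=red, 9=yellow, 10=yellow, 11=red.
Since 6 ≥ 5, a proper 6-coloring certainly exists.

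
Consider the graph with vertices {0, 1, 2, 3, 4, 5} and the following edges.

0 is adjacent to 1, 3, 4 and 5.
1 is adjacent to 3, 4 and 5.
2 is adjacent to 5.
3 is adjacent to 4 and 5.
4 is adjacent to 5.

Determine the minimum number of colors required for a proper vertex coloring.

5

0, 1, 3, 4, 5 form a clique, so at least 5 colors are needed.
A valid assignment using 5 colors: 0=purple, 1=blue, 2=blue, 3=green, 4=yellow, 5=red. No two adjacent vertices share a color.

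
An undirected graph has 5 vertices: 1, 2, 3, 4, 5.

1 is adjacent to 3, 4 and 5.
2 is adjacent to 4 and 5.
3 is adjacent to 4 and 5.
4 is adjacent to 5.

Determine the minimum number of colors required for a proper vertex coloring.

4

1, 3, 4, 5 form a clique, so at least 4 colors are needed.
A valid assignment using 4 colors: 1=d, 2=c, 3=c, 4=b, 5=a. No two adjacent vertices share a color.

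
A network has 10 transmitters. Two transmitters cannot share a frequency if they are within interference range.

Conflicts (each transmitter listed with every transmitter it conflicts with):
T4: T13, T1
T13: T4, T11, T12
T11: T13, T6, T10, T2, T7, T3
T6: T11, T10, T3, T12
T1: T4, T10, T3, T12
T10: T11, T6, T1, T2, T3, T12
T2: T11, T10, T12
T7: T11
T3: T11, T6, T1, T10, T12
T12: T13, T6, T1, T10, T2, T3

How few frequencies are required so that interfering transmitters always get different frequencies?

T1, T10, T3, T12 all conflict with each other, so at least 4 frequencies are needed.
Using 4 frequencies: T4=1, T13=2, T11=1, T6=4, T1=4, T10=2, T2=3, T7=2, T3=3, T12=1. No two conflicting transmitters share a frequency.

4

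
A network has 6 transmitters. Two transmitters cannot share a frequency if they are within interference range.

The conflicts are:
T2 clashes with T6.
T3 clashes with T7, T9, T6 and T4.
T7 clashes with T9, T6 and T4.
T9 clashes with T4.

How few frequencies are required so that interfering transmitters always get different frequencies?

4

T3, T7, T9, T4 are mutually in conflict, so at least 4 frequencies are needed.
A valid assignment using 4 frequencies: T2=1, T3=2, T7=1, T9=3, T6=3, T4=4. Every pair that conflicts lands in different frequencies.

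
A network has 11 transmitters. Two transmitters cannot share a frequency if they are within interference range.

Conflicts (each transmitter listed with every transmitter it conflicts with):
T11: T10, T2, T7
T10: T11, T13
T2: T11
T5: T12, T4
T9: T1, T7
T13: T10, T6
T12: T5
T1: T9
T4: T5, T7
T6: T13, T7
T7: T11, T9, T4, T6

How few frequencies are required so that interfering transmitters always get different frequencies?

The cycle T10-T11-T7-T6-T13-T10 has odd length 5, so it cannot be 2-colored; at least 3 frequencies are needed.
Using 3 frequencies: T11=2, T10=1, T2=1, T5=1, T9=2, T13=3, T12=2, T1=1, T4=2, T6=2, T7=1. Each listed conflict is separated.

3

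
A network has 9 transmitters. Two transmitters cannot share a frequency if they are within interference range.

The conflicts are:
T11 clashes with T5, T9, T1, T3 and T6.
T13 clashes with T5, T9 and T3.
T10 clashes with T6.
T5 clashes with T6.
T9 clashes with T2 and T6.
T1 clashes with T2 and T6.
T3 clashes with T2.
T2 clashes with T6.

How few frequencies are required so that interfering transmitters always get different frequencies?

T9, T2, T6 pairwise conflict, so at least 3 frequencies are needed.
3 frequencies suffice: frequency 1 → {T3, T6}; frequency 2 → {T11, T13, T10, T2}; frequency 3 → {T5, T9, T1}. Each listed conflict is separated.

3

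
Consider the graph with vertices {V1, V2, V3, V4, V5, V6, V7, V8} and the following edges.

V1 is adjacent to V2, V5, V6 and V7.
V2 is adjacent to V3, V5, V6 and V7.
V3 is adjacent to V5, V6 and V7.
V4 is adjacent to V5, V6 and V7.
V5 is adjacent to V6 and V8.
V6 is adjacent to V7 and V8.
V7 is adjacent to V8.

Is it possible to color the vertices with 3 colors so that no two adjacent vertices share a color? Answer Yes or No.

No

V2, V3, V5, V6 are pairwise adjacent (a clique of size 4), so at least 4 colors are needed.
So 3 colors are not enough.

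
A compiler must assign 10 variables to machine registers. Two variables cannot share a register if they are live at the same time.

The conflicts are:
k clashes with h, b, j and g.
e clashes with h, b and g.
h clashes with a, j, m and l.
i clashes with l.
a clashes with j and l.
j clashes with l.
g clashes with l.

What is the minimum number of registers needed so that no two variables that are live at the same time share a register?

h, a, j, l all conflict with each other, so at least 4 registers are needed.
4 registers suffice: register 1 → {h, b, i, g}; register 2 → {k, e, m, l}; register 3 → {j}; register 4 → {a}. Every pair that conflicts lands in different registers.

4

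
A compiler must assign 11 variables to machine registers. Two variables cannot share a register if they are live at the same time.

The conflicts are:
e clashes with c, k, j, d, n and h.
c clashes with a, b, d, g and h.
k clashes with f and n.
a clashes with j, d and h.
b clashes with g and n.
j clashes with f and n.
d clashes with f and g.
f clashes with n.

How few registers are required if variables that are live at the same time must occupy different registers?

c, a, d all conflict with each other, so at least 3 registers are needed.
A valid assignment using 3 registers: e=2, c=1, k=3, a=2, b=3, j=3, d=3, f=2, g=2, n=1, h=3. Each listed conflict is separated.

3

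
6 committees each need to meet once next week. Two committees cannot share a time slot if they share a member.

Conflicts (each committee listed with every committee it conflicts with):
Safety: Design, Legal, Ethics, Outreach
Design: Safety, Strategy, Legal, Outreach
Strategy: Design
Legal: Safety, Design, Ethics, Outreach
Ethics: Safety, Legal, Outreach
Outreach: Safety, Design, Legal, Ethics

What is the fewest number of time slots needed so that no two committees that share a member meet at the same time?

4

Safety, Design, Legal, Outreach all conflict with each other, so at least 4 time slots are needed.
Using 4 time slots: Safety=2, Design=4, Strategy=1, Legal=3, Ethics=4, Outreach=1. Each listed conflict is separated.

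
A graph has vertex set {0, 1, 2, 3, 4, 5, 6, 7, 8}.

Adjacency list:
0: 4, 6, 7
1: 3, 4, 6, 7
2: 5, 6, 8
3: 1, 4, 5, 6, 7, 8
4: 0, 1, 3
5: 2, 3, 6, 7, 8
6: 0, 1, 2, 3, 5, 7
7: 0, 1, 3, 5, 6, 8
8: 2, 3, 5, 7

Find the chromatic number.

4

3, 5, 7, 8 form a clique, so at least 4 colors are needed.
4 colors suffice: 0=a, 1=d, 2=a, 3=a, 4=b, 5=d, 6=c, 7=b, 8=c. Each edge has distinct colors on its endpoints.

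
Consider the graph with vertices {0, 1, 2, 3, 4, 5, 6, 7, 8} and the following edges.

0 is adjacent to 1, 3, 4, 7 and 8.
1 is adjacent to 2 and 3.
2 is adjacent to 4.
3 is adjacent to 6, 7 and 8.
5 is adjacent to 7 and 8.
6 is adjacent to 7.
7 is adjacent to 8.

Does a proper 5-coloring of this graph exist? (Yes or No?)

Yes

The chromatic number is 4. 0, 3, 7, 8 form a clique, so at least 4 colors are needed.
4 colors suffice: 0=b, 1=a, 2=b, 3=c, 4=a, 5=b, 6=b, 7=a, 8=d.
Since 5 ≥ 4, a proper 5-coloring certainly exists.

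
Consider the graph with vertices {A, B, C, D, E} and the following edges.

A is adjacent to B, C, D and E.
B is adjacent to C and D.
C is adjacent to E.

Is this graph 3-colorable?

Yes

The chromatic number is 3. A, B, D are mutually adjacent, so at least 3 colors are needed.
3 colors suffice: color 1 → {A}; color 2 → {B, E}; color 3 → {C, D}.
That is already a proper 3-coloring.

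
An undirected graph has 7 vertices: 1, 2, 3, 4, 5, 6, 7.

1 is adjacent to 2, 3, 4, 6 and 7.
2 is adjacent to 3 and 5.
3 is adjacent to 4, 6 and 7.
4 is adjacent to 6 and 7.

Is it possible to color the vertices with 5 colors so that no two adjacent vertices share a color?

Yes

The chromatic number is 4. 1, 3, 4, 6 are mutually adjacent (a clique of size 4), so at least 4 colors are needed.
4 colors suffice: color a → {1, 5}; color b → {3}; color c → {2, 4}; color d → {6, 7}.
Since 5 ≥ 4, a proper 5-coloring certainly exists.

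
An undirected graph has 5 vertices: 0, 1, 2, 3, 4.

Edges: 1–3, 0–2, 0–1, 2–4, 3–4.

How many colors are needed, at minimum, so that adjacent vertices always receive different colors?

3

The cycle 2-4-3-1-0-2 has odd length 5, so it cannot be 2-colored; at least 3 colors are needed.
3 colors suffice: color a → {0, 3}; color b → {1, 2}; color c → {4}. Every edge joins two different colors.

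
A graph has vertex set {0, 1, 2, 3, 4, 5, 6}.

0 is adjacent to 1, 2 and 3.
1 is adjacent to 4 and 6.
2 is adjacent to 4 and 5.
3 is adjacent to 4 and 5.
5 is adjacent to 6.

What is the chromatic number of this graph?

3

The cycle 5-2-0-1-6-5 has odd length 5, so it cannot be 2-colored; at least 3 colors are needed.
One proper 3-coloring: 0=red, 1=blue, 2=blue, 3=blue, 4=red, 5=red, 6=green. No two adjacent vertices share a color.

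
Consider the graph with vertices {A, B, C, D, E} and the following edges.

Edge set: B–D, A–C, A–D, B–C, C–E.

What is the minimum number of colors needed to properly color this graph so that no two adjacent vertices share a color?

2

A and C are adjacent, so at least 2 colors are needed.
2 colors suffice: color red → {C, D}; color blue → {A, B, E}. Every edge joins two different colors.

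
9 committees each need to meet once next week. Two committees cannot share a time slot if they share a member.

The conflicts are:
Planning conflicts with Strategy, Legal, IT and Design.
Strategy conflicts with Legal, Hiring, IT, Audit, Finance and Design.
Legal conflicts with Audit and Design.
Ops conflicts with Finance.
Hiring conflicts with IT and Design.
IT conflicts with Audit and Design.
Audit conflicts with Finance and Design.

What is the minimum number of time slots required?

4

Strategy, Legal, Audit, Design all conflict with each other, so at least 4 time slots are needed.
4 time slots suffice: Planning=3, Strategy=1, Legal=4, Ops=1, Hiring=3, IT=4, Audit=3, Finance=2, Design=2. Each listed conflict is separated.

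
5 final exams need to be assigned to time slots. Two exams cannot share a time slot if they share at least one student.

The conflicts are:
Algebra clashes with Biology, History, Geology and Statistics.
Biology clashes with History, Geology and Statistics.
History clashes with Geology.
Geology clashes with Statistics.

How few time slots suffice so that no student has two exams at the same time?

4

Algebra, Biology, History, Geology pairwise conflict, so at least 4 time slots are needed.
4 time slots suffice: time slot 1 → {Geology}; time slot 2 → {Biology}; time slot 3 → {Algebra}; time slot 4 → {History, Statistics}. Each listed conflict is separated.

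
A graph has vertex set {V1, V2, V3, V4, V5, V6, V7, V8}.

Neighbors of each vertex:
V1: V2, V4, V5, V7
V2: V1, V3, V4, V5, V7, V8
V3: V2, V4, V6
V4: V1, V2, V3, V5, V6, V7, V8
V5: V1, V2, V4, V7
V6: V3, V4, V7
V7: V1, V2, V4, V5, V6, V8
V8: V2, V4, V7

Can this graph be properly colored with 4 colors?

V1, V2, V4, V5, V7 form a clique, so at least 5 colors are needed.
So 4 colors are not enough.

No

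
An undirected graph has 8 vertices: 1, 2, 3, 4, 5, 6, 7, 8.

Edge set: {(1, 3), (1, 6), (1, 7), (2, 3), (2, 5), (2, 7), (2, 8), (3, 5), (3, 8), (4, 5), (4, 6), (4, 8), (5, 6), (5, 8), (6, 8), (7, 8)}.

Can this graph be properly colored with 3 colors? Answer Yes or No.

2, 3, 5, 8 are pairwise adjacent (a clique of size 4), so at least 4 colors are needed.
So 3 colors are not enough.

No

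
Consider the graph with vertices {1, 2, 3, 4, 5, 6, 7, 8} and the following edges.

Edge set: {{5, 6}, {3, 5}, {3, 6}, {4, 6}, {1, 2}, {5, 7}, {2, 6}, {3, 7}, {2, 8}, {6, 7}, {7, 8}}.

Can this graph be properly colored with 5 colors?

The chromatic number is 4. 3, 5, 6, 7 form a clique, so at least 4 colors are needed.
One proper 4-coloring: 1=red, 2=blue, 3=green, 4=blue, 5=yellow, 6=red, 7=blue, 8=red.
Since 5 ≥ 4, a proper 5-coloring certainly exists.

Yes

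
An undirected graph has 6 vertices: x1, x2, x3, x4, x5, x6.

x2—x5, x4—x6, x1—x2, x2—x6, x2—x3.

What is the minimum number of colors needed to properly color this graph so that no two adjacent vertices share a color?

2

x2 and x5 are adjacent, so at least 2 colors are needed.
2 colors suffice: color red → {x2, x4}; color blue → {x1, x3, x5, x6}. No two adjacent vertices share a color.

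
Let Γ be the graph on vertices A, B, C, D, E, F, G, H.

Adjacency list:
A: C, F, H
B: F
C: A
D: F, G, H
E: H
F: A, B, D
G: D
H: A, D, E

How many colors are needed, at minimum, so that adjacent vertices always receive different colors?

2

B and F are adjacent, so at least 2 colors are needed.
A valid assignment using 2 colors: A=1, B=1, C=2, D=1, E=1, F=2, G=2, H=2. Each edge has distinct colors on its endpoints.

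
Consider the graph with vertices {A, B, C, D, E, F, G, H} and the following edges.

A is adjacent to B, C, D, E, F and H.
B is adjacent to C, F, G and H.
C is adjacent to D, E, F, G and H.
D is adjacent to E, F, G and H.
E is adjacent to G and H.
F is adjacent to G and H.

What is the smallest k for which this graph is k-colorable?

A, B, C, F, H are pairwise adjacent (a clique of size 5), so at least 5 colors are needed.
A valid assignment using 5 colors: A=green, B=blue, C=red, D=blue, E=yellow, F=yellow, G=green, H=purple. No two adjacent vertices share a color.

5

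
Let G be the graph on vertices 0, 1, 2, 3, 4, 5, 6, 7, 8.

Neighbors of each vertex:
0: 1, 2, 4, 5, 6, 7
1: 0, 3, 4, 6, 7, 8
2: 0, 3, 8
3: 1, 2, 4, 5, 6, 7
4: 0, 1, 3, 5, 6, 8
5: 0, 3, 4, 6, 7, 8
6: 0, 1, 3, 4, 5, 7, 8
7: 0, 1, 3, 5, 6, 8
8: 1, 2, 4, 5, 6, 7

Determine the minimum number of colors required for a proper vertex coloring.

4

0, 1, 4, 6 are pairwise adjacent (a clique of size 4), so at least 4 colors are needed.
A valid assignment using 4 colors: 0=d, 1=c, 2=a, 3=d, 4=b, 5=c, 6=a, 7=b, 8=d. Each edge has distinct colors on its endpoints.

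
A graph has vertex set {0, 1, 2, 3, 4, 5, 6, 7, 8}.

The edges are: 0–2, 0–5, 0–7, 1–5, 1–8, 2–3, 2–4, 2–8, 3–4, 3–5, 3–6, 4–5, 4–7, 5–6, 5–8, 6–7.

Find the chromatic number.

3

1, 5, 8 are mutually adjacent, so at least 3 colors are needed.
One proper 3-coloring: 0=blue, 1=green, 2=red, 3=green, 4=blue, 5=red, 6=blue, 7=red, 8=blue. Each edge has distinct colors on its endpoints.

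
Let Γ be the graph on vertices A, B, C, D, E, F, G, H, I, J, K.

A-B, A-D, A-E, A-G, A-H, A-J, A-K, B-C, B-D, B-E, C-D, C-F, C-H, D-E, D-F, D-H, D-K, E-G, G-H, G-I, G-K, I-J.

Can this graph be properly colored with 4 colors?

Yes

The chromatic number is 4. A, B, D, E form a clique, so at least 4 colors are needed.
4 colors suffice: A=blue, B=green, C=blue, D=red, E=yellow, F=green, G=red, H=green, I=blue, J=red, K=green.
That is already a proper 4-coloring.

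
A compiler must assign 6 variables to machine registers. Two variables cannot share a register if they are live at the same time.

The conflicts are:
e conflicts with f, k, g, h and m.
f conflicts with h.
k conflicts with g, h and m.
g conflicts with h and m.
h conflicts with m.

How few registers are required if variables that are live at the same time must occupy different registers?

e, k, g, h, m are mutually in conflict, so at least 5 registers are needed.
5 registers suffice: register 1 → {e}; register 2 → {h}; register 3 → {f, m}; register 4 → {g}; register 5 → {k}. Each listed conflict is separated.

5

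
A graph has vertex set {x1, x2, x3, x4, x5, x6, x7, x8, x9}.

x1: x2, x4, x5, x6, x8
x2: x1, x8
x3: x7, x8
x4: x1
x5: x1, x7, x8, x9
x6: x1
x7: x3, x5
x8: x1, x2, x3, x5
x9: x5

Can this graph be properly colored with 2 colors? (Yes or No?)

x1, x5, x8 are mutually adjacent, so at least 3 colors are needed.
So 2 colors are not enough.

No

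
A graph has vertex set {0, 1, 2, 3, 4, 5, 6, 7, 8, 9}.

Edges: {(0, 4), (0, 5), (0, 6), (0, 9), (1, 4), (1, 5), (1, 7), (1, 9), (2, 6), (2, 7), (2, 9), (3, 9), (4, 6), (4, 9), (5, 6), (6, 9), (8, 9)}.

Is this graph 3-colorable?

No

0, 4, 6, 9 form a clique, so at least 4 colors are needed.
So 3 colors are not enough.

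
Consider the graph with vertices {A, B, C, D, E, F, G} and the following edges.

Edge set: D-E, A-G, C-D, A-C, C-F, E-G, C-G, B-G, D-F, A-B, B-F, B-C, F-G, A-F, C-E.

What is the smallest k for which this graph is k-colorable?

5

A, B, C, F, G form a clique, so at least 5 colors are needed.
One proper 5-coloring: A=5, B=4, C=1, D=3, E=2, F=2, G=3. No two adjacent vertices share a color.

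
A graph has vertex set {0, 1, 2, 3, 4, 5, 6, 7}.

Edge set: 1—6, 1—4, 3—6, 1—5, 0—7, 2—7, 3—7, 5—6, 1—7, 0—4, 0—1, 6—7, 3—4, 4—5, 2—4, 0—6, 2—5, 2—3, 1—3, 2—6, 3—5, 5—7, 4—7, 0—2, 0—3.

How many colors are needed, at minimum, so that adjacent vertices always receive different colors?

5

0, 1, 3, 6, 7 form a clique, so at least 5 colors are needed.
A valid assignment using 5 colors: 0=e, 1=c, 2=c, 3=b, 4=d, 5=e, 6=d, 7=a. No two adjacent vertices share a color.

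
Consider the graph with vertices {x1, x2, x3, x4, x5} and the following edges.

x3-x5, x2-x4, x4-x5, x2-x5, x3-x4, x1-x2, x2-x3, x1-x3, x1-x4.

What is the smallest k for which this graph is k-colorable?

x2, x3, x4, x5 are pairwise adjacent (a clique of size 4), so at least 4 colors are needed.
A valid assignment using 4 colors: x1=4, x2=2, x3=3, x4=1, x5=4. Every edge joins two different colors.

4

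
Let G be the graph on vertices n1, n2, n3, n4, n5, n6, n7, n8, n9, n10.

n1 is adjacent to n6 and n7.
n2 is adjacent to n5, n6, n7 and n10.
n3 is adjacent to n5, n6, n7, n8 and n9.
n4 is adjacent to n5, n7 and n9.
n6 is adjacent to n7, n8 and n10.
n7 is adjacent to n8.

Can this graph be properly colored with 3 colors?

No

n3, n6, n7, n8 are mutually adjacent (a clique of size 4), so at least 4 colors are needed.
So 3 colors are not enough.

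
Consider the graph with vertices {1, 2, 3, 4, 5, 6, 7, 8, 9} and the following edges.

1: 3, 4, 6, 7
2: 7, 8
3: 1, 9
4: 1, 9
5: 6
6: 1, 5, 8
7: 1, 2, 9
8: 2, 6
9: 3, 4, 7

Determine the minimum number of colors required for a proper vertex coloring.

The cycle 8-2-7-1-6-8 has odd length 5, so it cannot be 2-colored; at least 3 colors are needed.
A valid assignment using 3 colors: 1=red, 2=green, 3=blue, 4=blue, 5=red, 6=blue, 7=blue, 8=red, 9=red. No two adjacent vertices share a color.

3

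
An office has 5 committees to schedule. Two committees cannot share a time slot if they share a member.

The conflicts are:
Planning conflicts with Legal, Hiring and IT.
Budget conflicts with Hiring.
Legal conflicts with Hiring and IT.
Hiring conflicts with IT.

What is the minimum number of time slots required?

Planning, Legal, Hiring, IT are mutually in conflict, so at least 4 time slots are needed.
4 time slots suffice: time slot 1 → {Hiring}; time slot 2 → {Planning, Budget}; time slot 3 → {Legal}; time slot 4 → {IT}. Each listed conflict is separated.

4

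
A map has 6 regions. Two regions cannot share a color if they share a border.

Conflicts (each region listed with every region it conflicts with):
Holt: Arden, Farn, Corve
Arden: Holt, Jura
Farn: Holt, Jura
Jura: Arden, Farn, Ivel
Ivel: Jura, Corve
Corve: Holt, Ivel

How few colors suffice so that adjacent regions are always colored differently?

3

The cycle Arden-Jura-Ivel-Corve-Holt-Arden has odd length 5, so it cannot be 2-colored; at least 3 colors are needed.
3 colors suffice: color 1 → {Holt, Jura}; color 2 → {Arden, Farn, Ivel}; color 3 → {Corve}. Each listed conflict is separated.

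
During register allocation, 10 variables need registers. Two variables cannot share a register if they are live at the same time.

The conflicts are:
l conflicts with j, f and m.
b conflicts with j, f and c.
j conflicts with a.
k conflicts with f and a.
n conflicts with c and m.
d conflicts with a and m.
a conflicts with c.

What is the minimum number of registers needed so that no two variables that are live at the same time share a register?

The cycle a-j-b-f-k-a has odd length 5, so it cannot be 2-colored; at least 3 registers are needed.
3 registers suffice: register 1 → {b, a, m}; register 2 → {j, d, f, c}; register 3 → {l, k, n}. Each listed conflict is separated.

3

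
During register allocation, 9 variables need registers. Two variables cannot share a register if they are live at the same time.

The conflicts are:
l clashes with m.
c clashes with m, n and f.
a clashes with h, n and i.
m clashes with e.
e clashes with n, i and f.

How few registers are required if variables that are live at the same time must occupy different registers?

e and i conflict, so at least 2 registers are needed.
2 registers suffice: register 1 → {l, c, a, e}; register 2 → {m, h, n, i, f}. No two conflicting variables share a register.

2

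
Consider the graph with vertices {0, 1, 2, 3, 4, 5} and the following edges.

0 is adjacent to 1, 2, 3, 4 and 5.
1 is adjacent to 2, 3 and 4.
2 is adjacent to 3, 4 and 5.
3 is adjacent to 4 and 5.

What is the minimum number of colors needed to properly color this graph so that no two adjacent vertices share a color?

5

0, 1, 2, 3, 4 are pairwise adjacent (a clique of size 5), so at least 5 colors are needed.
One proper 5-coloring: 0=b, 1=e, 2=a, 3=c, 4=d, 5=d. Each edge has distinct colors on its endpoints.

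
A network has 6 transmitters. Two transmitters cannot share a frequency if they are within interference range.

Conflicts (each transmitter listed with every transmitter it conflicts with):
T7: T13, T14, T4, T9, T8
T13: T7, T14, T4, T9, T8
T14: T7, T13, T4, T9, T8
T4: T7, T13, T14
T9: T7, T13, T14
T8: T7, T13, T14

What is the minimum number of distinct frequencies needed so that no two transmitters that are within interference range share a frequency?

4

T7, T13, T14, T8 all conflict with each other, so at least 4 frequencies are needed.
4 frequencies suffice: frequency 1 → {T13}; frequency 2 → {T7}; frequency 3 → {T14}; frequency 4 → {T4, T9, T8}. Each listed conflict is separated.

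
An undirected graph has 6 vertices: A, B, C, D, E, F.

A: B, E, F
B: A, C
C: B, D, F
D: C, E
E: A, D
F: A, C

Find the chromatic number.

The cycle C-B-A-E-D-C has odd length 5, so it cannot be 2-colored; at least 3 colors are needed.
A valid assignment using 3 colors: A=red, B=blue, C=red, D=blue, E=green, F=blue. No two adjacent vertices share a color.

3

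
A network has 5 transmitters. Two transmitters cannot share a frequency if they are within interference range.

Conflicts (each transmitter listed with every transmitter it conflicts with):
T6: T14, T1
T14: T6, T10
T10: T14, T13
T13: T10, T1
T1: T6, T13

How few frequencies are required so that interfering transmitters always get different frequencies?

3

The cycle T6-T1-T13-T10-T14-T6 has odd length 5, so it cannot be 2-colored; at least 3 frequencies are needed.
3 frequencies suffice: frequency 1 → {T6, T13}; frequency 2 → {T14, T1}; frequency 3 → {T10}. Every pair that conflicts lands in different frequencies.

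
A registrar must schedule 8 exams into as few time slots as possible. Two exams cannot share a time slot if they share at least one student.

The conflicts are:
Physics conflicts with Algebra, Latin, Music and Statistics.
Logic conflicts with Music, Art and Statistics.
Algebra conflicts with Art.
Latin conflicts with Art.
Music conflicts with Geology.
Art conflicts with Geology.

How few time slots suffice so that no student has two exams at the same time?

The cycle Algebra-Physics-Statistics-Logic-Art-Algebra has odd length 5, so it cannot be 2-colored; at least 3 time slots are needed.
3 time slots suffice: time slot 1 → {Physics, Art}; time slot 2 → {Logic, Algebra, Latin, Geology}; time slot 3 → {Music, Statistics}. Every pair that conflicts lands in different time slots.

3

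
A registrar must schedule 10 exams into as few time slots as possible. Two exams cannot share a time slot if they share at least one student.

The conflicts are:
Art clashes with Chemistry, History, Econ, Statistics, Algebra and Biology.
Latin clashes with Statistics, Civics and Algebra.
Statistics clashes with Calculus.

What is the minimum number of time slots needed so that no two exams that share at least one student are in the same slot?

2

Art and History conflict, so at least 2 time slots are needed.
A valid assignment using 2 time slots: Art=1, Chemistry=2, Latin=1, History=2, Econ=2, Statistics=2, Civics=2, Calculus=1, Algebra=2, Biology=2. No two conflicting exams share a time slot.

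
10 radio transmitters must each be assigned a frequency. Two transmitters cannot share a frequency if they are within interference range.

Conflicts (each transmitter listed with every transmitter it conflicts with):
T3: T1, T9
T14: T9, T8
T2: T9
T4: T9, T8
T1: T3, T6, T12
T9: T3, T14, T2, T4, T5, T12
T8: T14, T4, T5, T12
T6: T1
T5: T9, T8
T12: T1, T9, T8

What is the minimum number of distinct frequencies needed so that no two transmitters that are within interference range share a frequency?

T14 and T9 conflict, so at least 2 frequencies are needed.
2 frequencies suffice: frequency 1 → {T1, T9, T8}; frequency 2 → {T3, T14, T2, T4, T6, T5, T12}. Each listed conflict is separated.

2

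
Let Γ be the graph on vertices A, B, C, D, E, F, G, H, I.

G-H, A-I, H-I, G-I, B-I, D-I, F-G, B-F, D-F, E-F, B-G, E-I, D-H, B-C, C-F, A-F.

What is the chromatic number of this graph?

3

G, H, I form a triangle, so at least 3 colors are needed.
3 colors suffice: color red → {F, I}; color blue → {A, C, D, E, G}; color green → {B, H}. No two adjacent vertices share a color.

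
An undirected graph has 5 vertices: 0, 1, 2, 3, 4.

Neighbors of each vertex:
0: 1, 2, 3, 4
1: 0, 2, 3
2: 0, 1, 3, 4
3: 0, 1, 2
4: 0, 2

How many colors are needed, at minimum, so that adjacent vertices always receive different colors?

0, 1, 2, 3 are mutually adjacent (a clique of size 4), so at least 4 colors are needed.
4 colors suffice: color a → {0}; color b → {2}; color c → {1, 4}; color d → {3}. Each edge has distinct colors on its endpoints.

4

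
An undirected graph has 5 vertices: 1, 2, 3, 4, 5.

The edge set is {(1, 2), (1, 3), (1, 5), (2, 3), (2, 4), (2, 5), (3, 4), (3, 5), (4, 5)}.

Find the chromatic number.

4

2, 3, 4, 5 are mutually adjacent (a clique of size 4), so at least 4 colors are needed.
4 colors suffice: color a → {5}; color b → {3}; color c → {2}; color d → {1, 4}. Each edge has distinct colors on its endpoints.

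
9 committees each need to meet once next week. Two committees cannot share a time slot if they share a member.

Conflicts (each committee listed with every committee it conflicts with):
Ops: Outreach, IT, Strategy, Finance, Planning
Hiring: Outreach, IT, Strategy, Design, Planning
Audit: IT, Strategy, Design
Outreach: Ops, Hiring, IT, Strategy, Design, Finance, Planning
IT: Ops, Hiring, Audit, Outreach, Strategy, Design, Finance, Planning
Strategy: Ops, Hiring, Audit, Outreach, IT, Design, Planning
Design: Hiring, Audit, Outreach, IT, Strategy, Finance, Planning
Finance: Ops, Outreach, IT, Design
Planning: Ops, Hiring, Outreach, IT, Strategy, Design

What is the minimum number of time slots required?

6

Hiring, Outreach, IT, Strategy, Design, Planning all conflict with each other, so at least 6 time slots are needed.
6 time slots suffice: Ops=4, Hiring=6, Audit=2, Outreach=2, IT=1, Strategy=3, Design=4, Finance=3, Planning=5. Each listed conflict is separated.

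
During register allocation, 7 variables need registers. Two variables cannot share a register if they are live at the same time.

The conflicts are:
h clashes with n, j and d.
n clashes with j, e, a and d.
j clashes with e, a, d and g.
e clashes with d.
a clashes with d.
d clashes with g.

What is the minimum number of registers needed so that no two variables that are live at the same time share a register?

h, n, j, d pairwise conflict, so at least 4 registers are needed.
4 registers suffice: register 1 → {d}; register 2 → {j}; register 3 → {n, g}; register 4 → {h, e, a}. Every pair that conflicts lands in different registers.

4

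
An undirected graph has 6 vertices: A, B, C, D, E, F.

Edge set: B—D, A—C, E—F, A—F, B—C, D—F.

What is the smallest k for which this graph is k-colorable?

3

The cycle C-B-D-F-A-C has odd length 5, so it cannot be 2-colored; at least 3 colors are needed.
3 colors suffice: color red → {B, F}; color blue → {C, D, E}; color green → {A}. No two adjacent vertices share a color.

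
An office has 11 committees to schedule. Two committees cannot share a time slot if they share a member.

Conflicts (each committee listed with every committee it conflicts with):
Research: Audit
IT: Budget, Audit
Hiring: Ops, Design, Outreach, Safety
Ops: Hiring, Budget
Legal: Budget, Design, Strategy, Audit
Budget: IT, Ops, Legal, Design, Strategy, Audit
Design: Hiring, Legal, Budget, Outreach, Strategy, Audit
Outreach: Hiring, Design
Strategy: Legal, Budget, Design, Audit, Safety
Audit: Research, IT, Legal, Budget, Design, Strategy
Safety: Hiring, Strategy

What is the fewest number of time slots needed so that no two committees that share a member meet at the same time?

Legal, Budget, Design, Strategy, Audit all conflict with each other, so at least 5 time slots are needed.
5 time slots suffice: Research=1, IT=1, Hiring=2, Ops=1, Legal=5, Budget=3, Design=1, Outreach=3, Strategy=4, Audit=2, Safety=1. Each listed conflict is separated.

5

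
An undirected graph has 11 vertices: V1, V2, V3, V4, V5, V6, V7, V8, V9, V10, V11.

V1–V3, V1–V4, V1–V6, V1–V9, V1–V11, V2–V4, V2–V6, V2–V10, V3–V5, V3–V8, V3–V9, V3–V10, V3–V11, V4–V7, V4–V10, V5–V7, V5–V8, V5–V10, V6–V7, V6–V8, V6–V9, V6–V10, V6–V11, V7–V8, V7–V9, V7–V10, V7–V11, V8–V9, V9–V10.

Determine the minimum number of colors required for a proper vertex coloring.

4

V6, V7, V9, V10 form a clique, so at least 4 colors are needed.
A valid assignment using 4 colors: V1=1, V2=2, V3=2, V4=3, V5=3, V6=3, V7=2, V8=1, V9=4, V10=1, V11=4. Every edge joins two different colors.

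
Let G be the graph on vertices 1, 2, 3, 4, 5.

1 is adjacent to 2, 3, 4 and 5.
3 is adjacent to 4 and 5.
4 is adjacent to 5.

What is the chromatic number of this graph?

1, 3, 4, 5 form a clique, so at least 4 colors are needed.
A valid assignment using 4 colors: 1=a, 2=b, 3=d, 4=c, 5=b. Each edge has distinct colors on its endpoints.

4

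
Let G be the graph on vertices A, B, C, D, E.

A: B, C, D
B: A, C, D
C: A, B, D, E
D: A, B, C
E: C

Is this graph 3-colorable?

A, B, C, D are pairwise adjacent (a clique of size 4), so at least 4 colors are needed.
So 3 colors are not enough.

No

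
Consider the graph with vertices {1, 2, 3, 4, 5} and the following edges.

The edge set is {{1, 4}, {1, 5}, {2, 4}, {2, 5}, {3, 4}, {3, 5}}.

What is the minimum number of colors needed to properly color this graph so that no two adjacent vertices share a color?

1 and 4 are adjacent, so at least 2 colors are needed.
2 colors suffice: color red → {4, 5}; color blue → {1, 2, 3}. Each edge has distinct colors on its endpoints.

2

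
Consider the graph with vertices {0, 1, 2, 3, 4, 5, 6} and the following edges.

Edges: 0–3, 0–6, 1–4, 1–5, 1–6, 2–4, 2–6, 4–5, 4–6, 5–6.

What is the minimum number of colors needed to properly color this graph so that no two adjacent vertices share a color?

1, 4, 5, 6 are mutually adjacent (a clique of size 4), so at least 4 colors are needed.
4 colors suffice: color red → {3, 6}; color blue → {0, 4}; color green → {2, 5}; color yellow → {1}. Each edge has distinct colors on its endpoints.

4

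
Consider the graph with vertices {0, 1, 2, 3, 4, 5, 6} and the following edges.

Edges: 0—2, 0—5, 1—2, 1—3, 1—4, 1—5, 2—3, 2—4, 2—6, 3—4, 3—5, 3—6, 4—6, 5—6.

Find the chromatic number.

2, 3, 4, 6 are pairwise adjacent (a clique of size 4), so at least 4 colors are needed.
4 colors suffice: color a → {2, 5}; color b → {0, 3}; color c → {1, 6}; color d → {4}. Every edge joins two different colors.

4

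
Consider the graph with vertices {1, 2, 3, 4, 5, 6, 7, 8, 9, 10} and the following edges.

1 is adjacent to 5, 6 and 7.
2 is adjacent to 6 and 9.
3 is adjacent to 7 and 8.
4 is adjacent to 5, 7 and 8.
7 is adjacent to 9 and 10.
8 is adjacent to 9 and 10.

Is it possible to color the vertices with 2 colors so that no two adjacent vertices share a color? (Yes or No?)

The cycle 1-7-9-2-6-1 has odd length 5, so it cannot be 2-colored; at least 3 colors are needed.
So 2 colors are not enough.

No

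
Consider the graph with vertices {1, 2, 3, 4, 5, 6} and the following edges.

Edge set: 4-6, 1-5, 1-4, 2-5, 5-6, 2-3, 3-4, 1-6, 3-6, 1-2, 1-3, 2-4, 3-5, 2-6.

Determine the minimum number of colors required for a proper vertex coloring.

1, 2, 3, 4, 6 are mutually adjacent (a clique of size 5), so at least 5 colors are needed.
5 colors suffice: 1=green, 2=yellow, 3=red, 4=purple, 5=purple, 6=blue. No two adjacent vertices share a color.

5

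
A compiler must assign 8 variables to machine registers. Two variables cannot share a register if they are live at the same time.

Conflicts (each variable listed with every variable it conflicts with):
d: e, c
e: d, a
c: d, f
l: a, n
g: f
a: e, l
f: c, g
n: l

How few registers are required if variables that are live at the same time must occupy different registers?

l and a conflict, so at least 2 registers are needed.
2 registers suffice: d=2, e=1, c=1, l=1, g=1, a=2, f=2, n=2. No two conflicting variables share a register.

2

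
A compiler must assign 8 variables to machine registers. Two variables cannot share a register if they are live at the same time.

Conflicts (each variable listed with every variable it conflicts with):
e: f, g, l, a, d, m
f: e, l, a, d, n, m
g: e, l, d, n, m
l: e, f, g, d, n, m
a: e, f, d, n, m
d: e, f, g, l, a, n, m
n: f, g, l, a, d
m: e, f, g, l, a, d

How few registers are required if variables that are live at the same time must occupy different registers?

5

e, f, a, d, m are mutually in conflict, so at least 5 registers are needed.
5 registers suffice: register 1 → {d}; register 2 → {n, m}; register 3 → {f, g}; register 4 → {e}; register 5 → {l, a}. Each listed conflict is separated.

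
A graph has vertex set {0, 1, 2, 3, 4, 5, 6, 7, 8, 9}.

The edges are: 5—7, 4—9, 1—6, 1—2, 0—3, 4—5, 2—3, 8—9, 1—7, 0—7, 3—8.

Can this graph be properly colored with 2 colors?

No

The cycle 3-2-1-7-0-3 has odd length 5, so it cannot be 2-colored; at least 3 colors are needed.
So 2 colors are not enough.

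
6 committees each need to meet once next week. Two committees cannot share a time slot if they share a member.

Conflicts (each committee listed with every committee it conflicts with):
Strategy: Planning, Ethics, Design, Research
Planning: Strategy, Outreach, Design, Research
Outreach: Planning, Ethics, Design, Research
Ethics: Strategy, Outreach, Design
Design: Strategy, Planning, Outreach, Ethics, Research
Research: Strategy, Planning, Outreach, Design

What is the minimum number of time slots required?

4

Planning, Outreach, Design, Research all conflict with each other, so at least 4 time slots are needed.
Using 4 time slots: Strategy=3, Planning=2, Outreach=3, Ethics=2, Design=1, Research=4. Every pair that conflicts lands in different time slots.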